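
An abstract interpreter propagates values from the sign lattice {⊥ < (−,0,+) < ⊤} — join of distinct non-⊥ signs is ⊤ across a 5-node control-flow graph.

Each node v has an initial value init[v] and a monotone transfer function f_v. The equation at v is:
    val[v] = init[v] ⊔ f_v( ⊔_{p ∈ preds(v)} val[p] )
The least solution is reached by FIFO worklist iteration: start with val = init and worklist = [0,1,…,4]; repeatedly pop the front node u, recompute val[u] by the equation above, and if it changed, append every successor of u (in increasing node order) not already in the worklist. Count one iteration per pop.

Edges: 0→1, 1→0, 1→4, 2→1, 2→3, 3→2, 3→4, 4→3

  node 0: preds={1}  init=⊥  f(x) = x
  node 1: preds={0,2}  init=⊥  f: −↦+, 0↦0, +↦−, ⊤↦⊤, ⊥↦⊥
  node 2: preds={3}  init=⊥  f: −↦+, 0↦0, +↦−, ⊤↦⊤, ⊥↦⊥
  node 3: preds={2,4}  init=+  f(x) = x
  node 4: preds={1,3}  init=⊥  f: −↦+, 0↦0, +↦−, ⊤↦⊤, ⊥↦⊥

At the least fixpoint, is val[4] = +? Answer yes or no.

no

Iteration log — 14 steps:
  step 1. node 0  ⊔preds=⊥  new=⊥  stable
  step 2. node 1  ⊔preds=⊥  new=⊥  stable
  step 3. node 2  ⊔preds=+  new=−  old=⊥  +wl: 1
  step 4. node 3  ⊔preds=−  new=⊤  old=+  +wl: 2
  step 5. node 4  ⊔preds=⊤  new=⊤  old=⊥  +wl: 3
  step 6. node 1  ⊔preds=−  new=+  old=⊥  +wl: 0,4
  step 7. node 2  ⊔preds=⊤  new=⊤  old=−  +wl: 1
  step 8. node 3  ⊔preds=⊤  new=⊤  stable
  step 9. node 0  ⊔preds=+  new=+  old=⊥  +wl: 
  step 10. node 4  ⊔preds=⊤  new=⊤  stable
  step 11. node 1  ⊔preds=⊤  new=⊤  old=+  +wl: 0,4
  step 12. node 0  ⊔preds=⊤  new=⊤  old=+  +wl: 1
  step 13. node 4  ⊔preds=⊤  new=⊤  stable
  step 14. node 1  ⊔preds=⊤  new=⊤  stable

Least fixpoint reached:
  node 0: ⊤
  node 1: ⊤
  node 2: ⊤
  node 3: ⊤
  node 4: ⊤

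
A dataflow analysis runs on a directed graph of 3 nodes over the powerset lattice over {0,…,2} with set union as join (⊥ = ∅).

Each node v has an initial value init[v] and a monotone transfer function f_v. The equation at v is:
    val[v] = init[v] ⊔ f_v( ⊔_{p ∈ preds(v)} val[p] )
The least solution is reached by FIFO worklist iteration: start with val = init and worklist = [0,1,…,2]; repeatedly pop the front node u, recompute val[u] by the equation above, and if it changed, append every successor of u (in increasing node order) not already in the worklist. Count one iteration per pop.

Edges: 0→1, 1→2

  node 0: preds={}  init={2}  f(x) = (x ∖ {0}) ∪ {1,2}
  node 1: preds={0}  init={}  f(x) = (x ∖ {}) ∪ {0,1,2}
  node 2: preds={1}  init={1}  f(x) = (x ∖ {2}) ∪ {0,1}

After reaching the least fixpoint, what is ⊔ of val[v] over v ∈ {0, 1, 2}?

{0,1,2}

Iteration log — 3 steps:
  step 1. node 0  ⊔preds={}  new={1,2}  old={2}  +wl: 
  step 2. node 1  ⊔preds={1,2}  new={0,1,2}  old={}  +wl: 
  step 3. node 2  ⊔preds={0,1,2}  new={0,1}  old={1}  +wl: 

Least fixpoint reached:
  node 0: {1,2}
  node 1: {0,1,2}
  node 2: {0,1}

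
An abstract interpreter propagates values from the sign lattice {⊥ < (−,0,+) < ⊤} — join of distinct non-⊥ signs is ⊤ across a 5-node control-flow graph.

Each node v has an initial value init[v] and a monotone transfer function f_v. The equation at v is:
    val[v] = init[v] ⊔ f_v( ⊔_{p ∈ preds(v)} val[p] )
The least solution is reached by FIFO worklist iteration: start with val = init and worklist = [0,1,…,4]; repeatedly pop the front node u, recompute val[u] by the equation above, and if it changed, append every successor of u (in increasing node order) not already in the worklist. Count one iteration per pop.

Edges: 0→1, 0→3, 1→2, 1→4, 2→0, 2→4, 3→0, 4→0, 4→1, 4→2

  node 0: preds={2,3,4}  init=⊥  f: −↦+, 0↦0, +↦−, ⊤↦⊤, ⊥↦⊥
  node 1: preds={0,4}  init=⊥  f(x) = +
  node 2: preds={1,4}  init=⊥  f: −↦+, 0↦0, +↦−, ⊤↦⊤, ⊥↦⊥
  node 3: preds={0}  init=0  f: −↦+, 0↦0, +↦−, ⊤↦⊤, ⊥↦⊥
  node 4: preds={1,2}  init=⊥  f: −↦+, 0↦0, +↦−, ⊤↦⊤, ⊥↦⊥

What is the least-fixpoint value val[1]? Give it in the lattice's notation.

+

Worklist (11 pops):
  #1 pop 0: in=0 → 0 (was ⊥); enqueue []
  #2 pop 1: in=0 → + (was ⊥); enqueue []
  #3 pop 2: in=+ → − (was ⊥); enqueue [0]
  #4 pop 3: in=0 → 0 (no change)
  #5 pop 4: in=⊤ → ⊤ (was ⊥); enqueue [1,2]
  #6 pop 0: in=⊤ → ⊤ (was 0); enqueue [3]
  #7 pop 1: in=⊤ → + (no change)
  #8 pop 2: in=⊤ → ⊤ (was −); enqueue [0,4]
  #9 pop 3: in=⊤ → ⊤ (was 0); enqueue []
  #10 pop 0: in=⊤ → ⊤ (no change)
  #11 pop 4: in=⊤ → ⊤ (no change)

Fixpoint:
  val[0] = ⊤
  val[1] = +
  val[2] = ⊤
  val[3] = ⊤
  val[4] = ⊤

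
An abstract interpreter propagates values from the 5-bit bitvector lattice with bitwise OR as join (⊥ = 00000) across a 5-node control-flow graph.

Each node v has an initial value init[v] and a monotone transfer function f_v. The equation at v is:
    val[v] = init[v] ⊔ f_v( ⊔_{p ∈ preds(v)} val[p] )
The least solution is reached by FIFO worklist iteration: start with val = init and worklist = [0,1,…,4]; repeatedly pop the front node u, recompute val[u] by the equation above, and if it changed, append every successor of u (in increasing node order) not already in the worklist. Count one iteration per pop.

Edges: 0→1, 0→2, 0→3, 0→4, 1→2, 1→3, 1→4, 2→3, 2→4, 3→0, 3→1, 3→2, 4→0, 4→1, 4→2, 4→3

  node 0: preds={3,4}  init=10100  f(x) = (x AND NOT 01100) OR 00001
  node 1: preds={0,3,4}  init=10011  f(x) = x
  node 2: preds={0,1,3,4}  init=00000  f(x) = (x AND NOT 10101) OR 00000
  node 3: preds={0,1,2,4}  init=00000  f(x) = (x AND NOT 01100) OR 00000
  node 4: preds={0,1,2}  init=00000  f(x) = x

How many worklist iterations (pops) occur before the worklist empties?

10

Worklist (10 pops):
  #1 pop 0: in=00000 → 10101 (was 10100); enqueue []
  #2 pop 1: in=10101 → 10111 (was 10011); enqueue []
  #3 pop 2: in=10111 → 00010 (was 00000); enqueue []
  #4 pop 3: in=10111 → 10011 (was 00000); enqueue [0,1,2]
  #5 pop 4: in=10111 → 10111 (was 00000); enqueue [3]
  #6 pop 0: in=10111 → 10111 (was 10101); enqueue [4]
  #7 pop 1: in=10111 → 10111 (no change)
  #8 pop 2: in=10111 → 00010 (no change)
  #9 pop 3: in=10111 → 10011 (no change)
  #10 pop 4: in=10111 → 10111 (no change)

Fixpoint:
  val[0] = 10111
  val[1] = 10111
  val[2] = 00010
  val[3] = 10011
  val[4] = 10111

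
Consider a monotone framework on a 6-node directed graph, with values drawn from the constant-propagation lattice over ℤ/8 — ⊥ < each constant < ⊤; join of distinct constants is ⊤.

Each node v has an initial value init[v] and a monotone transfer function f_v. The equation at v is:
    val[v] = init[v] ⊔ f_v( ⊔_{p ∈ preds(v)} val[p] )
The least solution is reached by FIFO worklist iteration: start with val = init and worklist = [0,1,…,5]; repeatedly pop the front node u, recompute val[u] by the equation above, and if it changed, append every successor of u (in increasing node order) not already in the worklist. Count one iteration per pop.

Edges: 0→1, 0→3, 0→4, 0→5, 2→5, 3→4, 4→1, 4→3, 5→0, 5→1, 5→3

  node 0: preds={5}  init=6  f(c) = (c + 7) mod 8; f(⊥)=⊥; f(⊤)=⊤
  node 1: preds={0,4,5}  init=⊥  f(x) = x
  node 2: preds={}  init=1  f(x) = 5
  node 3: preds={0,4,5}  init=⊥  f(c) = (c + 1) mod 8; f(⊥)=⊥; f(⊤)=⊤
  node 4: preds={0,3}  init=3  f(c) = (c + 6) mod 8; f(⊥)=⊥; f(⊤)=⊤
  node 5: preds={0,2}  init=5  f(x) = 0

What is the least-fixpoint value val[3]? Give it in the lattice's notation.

⊤

Trace (9 dequeues):
  [1] u=0 | in 5 | out ⊤ | prev 6 | push {}
  [2] u=1 | in ⊤ | out ⊤ | prev ⊥ | push {}
  [3] u=2 | in ⊥ | out ⊤ | prev 1 | push {}
  [4] u=3 | in ⊤ | out ⊤ | prev ⊥ | push {}
  [5] u=4 | in ⊤ | out ⊤ | prev 3 | push {1,3}
  [6] u=5 | in ⊤ | out ⊤ | prev 5 | push {0}
  [7] u=1 | in ⊤ | out ⊤ | ==
  [8] u=3 | in ⊤ | out ⊤ | ==
  [9] u=0 | in ⊤ | out ⊤ | ==

Converged values:
  [0] ⊤
  [1] ⊤
  [2] ⊤
  [3] ⊤
  [4] ⊤
  [5] ⊤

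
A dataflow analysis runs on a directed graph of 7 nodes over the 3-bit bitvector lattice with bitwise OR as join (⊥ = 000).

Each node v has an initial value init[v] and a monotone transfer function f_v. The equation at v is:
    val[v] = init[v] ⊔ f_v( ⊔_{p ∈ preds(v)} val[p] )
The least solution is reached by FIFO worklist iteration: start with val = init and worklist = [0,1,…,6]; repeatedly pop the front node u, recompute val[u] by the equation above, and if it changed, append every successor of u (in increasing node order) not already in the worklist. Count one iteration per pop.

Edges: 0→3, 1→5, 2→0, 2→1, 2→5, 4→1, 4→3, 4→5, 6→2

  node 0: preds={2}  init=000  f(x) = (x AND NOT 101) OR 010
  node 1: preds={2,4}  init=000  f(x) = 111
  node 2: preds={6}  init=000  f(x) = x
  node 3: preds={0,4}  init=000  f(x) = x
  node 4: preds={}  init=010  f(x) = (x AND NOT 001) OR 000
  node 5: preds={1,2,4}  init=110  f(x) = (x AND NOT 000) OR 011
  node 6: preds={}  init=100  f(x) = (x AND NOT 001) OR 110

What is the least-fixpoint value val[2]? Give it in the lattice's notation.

110

Trace (13 dequeues):
  [1] u=0 | in 000 | out 010 | prev 000 | push {}
  [2] u=1 | in 010 | out 111 | prev 000 | push {}
  [3] u=2 | in 100 | out 100 | prev 000 | push {0,1}
  [4] u=3 | in 010 | out 010 | prev 000 | push {}
  [5] u=4 | in 000 | out 010 | ==
  [6] u=5 | in 111 | out 111 | prev 110 | push {}
  [7] u=6 | in 000 | out 110 | prev 100 | push {2}
  [8] u=0 | in 100 | out 010 | ==
  [9] u=1 | in 110 | out 111 | ==
  [10] u=2 | in 110 | out 110 | prev 100 | push {0,1,5}
  [11] u=0 | in 110 | out 010 | ==
  [12] u=1 | in 110 | out 111 | ==
  [13] u=5 | in 111 | out 111 | ==

Converged values:
  [0] 010
  [1] 111
  [2] 110
  [3] 010
  [4] 010
  [5] 111
  [6] 110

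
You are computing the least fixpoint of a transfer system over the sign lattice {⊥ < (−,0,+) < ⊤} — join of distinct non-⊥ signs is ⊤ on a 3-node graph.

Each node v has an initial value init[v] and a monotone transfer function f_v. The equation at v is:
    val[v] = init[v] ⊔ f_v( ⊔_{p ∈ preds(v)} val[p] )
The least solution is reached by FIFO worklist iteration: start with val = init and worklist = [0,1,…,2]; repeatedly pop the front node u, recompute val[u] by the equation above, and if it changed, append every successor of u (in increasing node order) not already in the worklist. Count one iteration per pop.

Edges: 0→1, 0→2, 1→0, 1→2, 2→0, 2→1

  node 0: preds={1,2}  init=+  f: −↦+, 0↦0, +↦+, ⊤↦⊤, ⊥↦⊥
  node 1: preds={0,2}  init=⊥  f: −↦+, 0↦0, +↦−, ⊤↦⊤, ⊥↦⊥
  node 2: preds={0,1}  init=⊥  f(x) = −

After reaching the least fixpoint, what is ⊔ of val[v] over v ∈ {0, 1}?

⊤

Worklist (8 pops):
  #1 pop 0: in=⊥ → + (no change)
  #2 pop 1: in=+ → − (was ⊥); enqueue [0]
  #3 pop 2: in=⊤ → − (was ⊥); enqueue [1]
  #4 pop 0: in=− → + (no change)
  #5 pop 1: in=⊤ → ⊤ (was −); enqueue [0,2]
  #6 pop 0: in=⊤ → ⊤ (was +); enqueue [1]
  #7 pop 2: in=⊤ → − (no change)
  #8 pop 1: in=⊤ → ⊤ (no change)

Fixpoint:
  val[0] = ⊤
  val[1] = ⊤
  val[2] = −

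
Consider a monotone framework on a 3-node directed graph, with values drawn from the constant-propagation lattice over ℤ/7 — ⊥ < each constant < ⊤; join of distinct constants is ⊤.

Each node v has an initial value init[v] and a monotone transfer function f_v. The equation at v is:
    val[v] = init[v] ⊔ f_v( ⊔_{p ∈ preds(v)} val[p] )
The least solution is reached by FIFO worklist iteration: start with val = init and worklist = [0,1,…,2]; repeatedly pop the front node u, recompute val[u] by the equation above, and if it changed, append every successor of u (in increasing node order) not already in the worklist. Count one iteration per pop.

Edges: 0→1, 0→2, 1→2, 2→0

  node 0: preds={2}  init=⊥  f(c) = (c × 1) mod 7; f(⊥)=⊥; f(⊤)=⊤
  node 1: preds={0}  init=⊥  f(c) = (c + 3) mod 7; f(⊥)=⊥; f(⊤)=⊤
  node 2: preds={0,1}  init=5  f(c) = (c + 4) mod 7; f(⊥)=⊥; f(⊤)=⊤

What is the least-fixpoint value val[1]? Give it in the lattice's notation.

⊤

Worklist (6 pops):
  #1 pop 0: in=5 → 5 (was ⊥); enqueue []
  #2 pop 1: in=5 → 1 (was ⊥); enqueue []
  #3 pop 2: in=⊤ → ⊤ (was 5); enqueue [0]
  #4 pop 0: in=⊤ → ⊤ (was 5); enqueue [1,2]
  #5 pop 1: in=⊤ → ⊤ (was 1); enqueue []
  #6 pop 2: in=⊤ → ⊤ (no change)

Fixpoint:
  val[0] = ⊤
  val[1] = ⊤
  val[2] = ⊤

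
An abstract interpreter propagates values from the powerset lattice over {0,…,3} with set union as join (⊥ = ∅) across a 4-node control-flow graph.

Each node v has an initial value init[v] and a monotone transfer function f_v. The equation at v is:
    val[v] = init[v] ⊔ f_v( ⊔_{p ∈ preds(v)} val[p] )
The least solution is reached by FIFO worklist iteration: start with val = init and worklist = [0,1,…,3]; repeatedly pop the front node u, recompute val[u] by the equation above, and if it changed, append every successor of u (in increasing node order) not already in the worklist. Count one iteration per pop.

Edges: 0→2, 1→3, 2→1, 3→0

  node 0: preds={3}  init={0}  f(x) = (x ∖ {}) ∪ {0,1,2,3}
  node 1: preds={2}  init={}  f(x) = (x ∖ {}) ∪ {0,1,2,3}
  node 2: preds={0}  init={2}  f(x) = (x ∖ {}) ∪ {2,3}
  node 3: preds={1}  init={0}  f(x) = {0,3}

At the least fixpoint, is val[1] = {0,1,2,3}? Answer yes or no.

yes

Worklist (6 pops):
  #1 pop 0: in={0} → {0,1,2,3} (was {0}); enqueue []
  #2 pop 1: in={2} → {0,1,2,3} (was {}); enqueue []
  #3 pop 2: in={0,1,2,3} → {0,1,2,3} (was {2}); enqueue [1]
  #4 pop 3: in={0,1,2,3} → {0,3} (was {0}); enqueue [0]
  #5 pop 1: in={0,1,2,3} → {0,1,2,3} (no change)
  #6 pop 0: in={0,3} → {0,1,2,3} (no change)

Fixpoint:
  val[0] = {0,1,2,3}
  val[1] = {0,1,2,3}
  val[2] = {0,1,2,3}
  val[3] = {0,3}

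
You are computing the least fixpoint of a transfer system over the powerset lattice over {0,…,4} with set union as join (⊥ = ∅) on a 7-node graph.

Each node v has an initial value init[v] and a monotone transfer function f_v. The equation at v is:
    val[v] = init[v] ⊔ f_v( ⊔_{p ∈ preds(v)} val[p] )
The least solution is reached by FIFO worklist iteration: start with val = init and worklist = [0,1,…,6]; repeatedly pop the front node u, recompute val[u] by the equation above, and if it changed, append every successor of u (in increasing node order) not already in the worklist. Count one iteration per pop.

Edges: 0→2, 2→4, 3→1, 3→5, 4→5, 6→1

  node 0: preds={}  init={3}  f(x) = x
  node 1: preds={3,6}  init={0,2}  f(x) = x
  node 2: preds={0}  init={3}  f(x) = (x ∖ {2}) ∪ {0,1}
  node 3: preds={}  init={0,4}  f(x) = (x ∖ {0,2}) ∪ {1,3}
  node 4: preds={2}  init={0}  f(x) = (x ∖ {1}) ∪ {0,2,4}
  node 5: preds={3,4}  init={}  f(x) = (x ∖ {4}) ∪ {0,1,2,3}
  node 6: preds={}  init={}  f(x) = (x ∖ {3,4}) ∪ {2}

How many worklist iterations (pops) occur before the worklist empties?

Trace (8 dequeues):
  [1] u=0 | in {} | out {3} | ==
  [2] u=1 | in {0,4} | out {0,2,4} | prev {0,2} | push {}
  [3] u=2 | in {3} | out {0,1,3} | prev {3} | push {}
  [4] u=3 | in {} | out {0,1,3,4} | prev {0,4} | push {1}
  [5] u=4 | in {0,1,3} | out {0,2,3,4} | prev {0} | push {}
  [6] u=5 | in {0,1,2,3,4} | out {0,1,2,3} | prev {} | push {}
  [7] u=6 | in {} | out {2} | prev {} | push {}
  [8] u=1 | in {0,1,2,3,4} | out {0,1,2,3,4} | prev {0,2,4} | push {}

Converged values:
  [0] {3}
  [1] {0,1,2,3,4}
  [2] {0,1,3}
  [3] {0,1,3,4}
  [4] {0,2,3,4}
  [5] {0,1,2,3}
  [6] {2}

8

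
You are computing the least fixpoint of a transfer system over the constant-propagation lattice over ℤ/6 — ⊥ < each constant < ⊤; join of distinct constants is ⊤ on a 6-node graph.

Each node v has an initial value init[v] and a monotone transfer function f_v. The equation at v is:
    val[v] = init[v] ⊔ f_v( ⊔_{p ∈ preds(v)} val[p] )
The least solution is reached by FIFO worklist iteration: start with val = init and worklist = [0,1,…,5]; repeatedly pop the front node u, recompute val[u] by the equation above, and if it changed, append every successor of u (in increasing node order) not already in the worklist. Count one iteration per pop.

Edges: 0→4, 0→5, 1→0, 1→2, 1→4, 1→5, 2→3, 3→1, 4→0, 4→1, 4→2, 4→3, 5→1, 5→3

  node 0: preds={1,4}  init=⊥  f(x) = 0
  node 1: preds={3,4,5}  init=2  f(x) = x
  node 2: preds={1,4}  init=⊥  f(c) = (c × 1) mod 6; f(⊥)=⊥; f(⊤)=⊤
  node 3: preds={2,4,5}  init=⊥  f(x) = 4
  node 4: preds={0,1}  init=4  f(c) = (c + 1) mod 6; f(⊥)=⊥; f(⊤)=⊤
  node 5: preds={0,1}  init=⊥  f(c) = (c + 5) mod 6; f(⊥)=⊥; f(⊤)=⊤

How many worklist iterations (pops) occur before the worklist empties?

10

Iteration log — 10 steps:
  step 1. node 0  ⊔preds=⊤  new=0  old=⊥  +wl: 
  step 2. node 1  ⊔preds=4  new=⊤  old=2  +wl: 0
  step 3. node 2  ⊔preds=⊤  new=⊤  old=⊥  +wl: 
  step 4. node 3  ⊔preds=⊤  new=4  old=⊥  +wl: 1
  step 5. node 4  ⊔preds=⊤  new=⊤  old=4  +wl: 2,3
  step 6. node 5  ⊔preds=⊤  new=⊤  old=⊥  +wl: 
  step 7. node 0  ⊔preds=⊤  new=0  stable
  step 8. node 1  ⊔preds=⊤  new=⊤  stable
  step 9. node 2  ⊔preds=⊤  new=⊤  stable
  step 10. node 3  ⊔preds=⊤  new=4  stable

Least fixpoint reached:
  node 0: 0
  node 1: ⊤
  node 2: ⊤
  node 3: 4
  node 4: ⊤
  node 5: ⊤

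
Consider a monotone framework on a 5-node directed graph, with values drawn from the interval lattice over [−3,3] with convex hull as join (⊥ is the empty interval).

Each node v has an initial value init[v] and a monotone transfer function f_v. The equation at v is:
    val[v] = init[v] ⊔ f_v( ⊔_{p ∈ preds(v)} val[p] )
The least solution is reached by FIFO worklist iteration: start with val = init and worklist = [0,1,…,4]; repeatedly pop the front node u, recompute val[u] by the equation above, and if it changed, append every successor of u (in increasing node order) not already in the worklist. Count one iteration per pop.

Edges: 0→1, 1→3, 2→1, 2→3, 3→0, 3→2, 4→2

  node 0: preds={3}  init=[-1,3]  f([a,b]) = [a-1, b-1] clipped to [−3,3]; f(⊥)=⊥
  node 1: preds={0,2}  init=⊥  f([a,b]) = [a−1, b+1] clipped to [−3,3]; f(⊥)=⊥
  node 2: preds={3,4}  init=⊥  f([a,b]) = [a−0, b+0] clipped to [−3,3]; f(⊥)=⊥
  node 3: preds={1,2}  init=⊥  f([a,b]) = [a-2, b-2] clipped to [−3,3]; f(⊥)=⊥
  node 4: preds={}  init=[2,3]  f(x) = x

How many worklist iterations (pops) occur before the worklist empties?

Trace (10 dequeues):
  [1] u=0 | in ⊥ | out [-1,3] | ==
  [2] u=1 | in [-1,3] | out [-2,3] | prev ⊥ | push {}
  [3] u=2 | in [2,3] | out [2,3] | prev ⊥ | push {1}
  [4] u=3 | in [-2,3] | out [-3,1] | prev ⊥ | push {0,2}
  [5] u=4 | in ⊥ | out [2,3] | ==
  [6] u=1 | in [-1,3] | out [-2,3] | ==
  [7] u=0 | in [-3,1] | out [-3,3] | prev [-1,3] | push {1}
  [8] u=2 | in [-3,3] | out [-3,3] | prev [2,3] | push {3}
  [9] u=1 | in [-3,3] | out [-3,3] | prev [-2,3] | push {}
  [10] u=3 | in [-3,3] | out [-3,1] | ==

Converged values:
  [0] [-3,3]
  [1] [-3,3]
  [2] [-3,3]
  [3] [-3,1]
  [4] [2,3]

10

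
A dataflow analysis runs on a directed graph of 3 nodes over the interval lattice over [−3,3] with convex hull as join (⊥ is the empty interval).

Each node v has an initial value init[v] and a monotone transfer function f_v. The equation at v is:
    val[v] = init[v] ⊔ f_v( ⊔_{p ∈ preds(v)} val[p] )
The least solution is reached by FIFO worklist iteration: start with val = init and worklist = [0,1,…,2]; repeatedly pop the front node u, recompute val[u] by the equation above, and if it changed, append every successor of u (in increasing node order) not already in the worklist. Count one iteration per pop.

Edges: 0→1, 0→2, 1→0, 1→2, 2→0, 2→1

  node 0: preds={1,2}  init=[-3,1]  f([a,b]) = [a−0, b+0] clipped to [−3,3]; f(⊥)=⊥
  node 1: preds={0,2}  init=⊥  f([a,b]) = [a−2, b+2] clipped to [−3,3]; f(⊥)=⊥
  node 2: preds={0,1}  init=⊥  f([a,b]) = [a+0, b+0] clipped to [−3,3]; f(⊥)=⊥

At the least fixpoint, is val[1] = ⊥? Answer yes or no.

Worklist (6 pops):
  #1 pop 0: in=⊥ → [-3,1] (no change)
  #2 pop 1: in=[-3,1] → [-3,3] (was ⊥); enqueue [0]
  #3 pop 2: in=[-3,3] → [-3,3] (was ⊥); enqueue [1]
  #4 pop 0: in=[-3,3] → [-3,3] (was [-3,1]); enqueue [2]
  #5 pop 1: in=[-3,3] → [-3,3] (no change)
  #6 pop 2: in=[-3,3] → [-3,3] (no change)

Fixpoint:
  val[0] = [-3,3]
  val[1] = [-3,3]
  val[2] = [-3,3]

no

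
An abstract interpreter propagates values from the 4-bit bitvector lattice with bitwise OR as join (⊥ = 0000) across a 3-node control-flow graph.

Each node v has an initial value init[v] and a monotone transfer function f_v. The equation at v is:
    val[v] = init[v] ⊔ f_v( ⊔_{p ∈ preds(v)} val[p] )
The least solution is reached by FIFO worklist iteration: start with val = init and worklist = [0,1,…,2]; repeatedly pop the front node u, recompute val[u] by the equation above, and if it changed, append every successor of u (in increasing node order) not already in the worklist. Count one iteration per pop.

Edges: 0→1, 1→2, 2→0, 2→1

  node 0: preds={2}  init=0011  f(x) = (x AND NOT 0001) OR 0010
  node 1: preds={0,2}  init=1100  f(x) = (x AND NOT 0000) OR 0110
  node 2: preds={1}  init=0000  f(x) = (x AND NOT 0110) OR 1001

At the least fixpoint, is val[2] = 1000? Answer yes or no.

no

Iteration log — 5 steps:
  step 1. node 0  ⊔preds=0000  new=0011  stable
  step 2. node 1  ⊔preds=0011  new=1111  old=1100  +wl: 
  step 3. node 2  ⊔preds=1111  new=1001  old=0000  +wl: 0,1
  step 4. node 0  ⊔preds=1001  new=1011  old=0011  +wl: 
  step 5. node 1  ⊔preds=1011  new=1111  stable

Least fixpoint reached:
  node 0: 1011
  node 1: 1111
  node 2: 1001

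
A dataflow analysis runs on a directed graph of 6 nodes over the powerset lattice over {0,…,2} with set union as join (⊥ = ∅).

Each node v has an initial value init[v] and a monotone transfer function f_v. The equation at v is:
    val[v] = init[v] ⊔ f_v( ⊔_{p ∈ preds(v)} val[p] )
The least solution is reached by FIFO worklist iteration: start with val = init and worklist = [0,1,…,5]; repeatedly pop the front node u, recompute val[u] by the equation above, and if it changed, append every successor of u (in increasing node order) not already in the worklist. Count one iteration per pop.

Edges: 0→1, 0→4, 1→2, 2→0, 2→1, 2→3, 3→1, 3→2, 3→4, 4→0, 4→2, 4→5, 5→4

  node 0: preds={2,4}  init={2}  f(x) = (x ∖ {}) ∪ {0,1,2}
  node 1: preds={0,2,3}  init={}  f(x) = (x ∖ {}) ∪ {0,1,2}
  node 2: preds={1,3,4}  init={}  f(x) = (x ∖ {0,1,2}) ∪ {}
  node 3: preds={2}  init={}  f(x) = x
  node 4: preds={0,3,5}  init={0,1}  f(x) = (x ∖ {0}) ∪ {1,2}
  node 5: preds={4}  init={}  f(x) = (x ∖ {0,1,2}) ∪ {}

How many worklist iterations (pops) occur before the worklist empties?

Trace (8 dequeues):
  [1] u=0 | in {0,1} | out {0,1,2} | prev {2} | push {}
  [2] u=1 | in {0,1,2} | out {0,1,2} | prev {} | push {}
  [3] u=2 | in {0,1,2} | out {} | ==
  [4] u=3 | in {} | out {} | ==
  [5] u=4 | in {0,1,2} | out {0,1,2} | prev {0,1} | push {0,2}
  [6] u=5 | in {0,1,2} | out {} | ==
  [7] u=0 | in {0,1,2} | out {0,1,2} | ==
  [8] u=2 | in {0,1,2} | out {} | ==

Converged values:
  [0] {0,1,2}
  [1] {0,1,2}
  [2] {}
  [3] {}
  [4] {0,1,2}
  [5] {}

8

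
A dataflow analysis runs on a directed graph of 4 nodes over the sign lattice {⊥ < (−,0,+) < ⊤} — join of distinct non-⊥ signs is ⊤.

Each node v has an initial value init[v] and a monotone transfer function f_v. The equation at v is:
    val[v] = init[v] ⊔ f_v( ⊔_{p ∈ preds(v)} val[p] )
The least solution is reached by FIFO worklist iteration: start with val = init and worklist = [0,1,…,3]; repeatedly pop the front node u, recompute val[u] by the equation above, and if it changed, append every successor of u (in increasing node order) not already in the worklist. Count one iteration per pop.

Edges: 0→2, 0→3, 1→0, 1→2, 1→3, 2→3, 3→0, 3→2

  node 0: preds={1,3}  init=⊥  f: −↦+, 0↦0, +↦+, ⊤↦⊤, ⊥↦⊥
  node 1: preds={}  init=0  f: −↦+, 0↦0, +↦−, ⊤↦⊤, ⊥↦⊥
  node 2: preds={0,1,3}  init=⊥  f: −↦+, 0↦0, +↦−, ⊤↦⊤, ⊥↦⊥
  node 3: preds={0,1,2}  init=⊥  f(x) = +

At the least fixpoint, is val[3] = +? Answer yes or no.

yes

Iteration log — 7 steps:
  step 1. node 0  ⊔preds=0  new=0  old=⊥  +wl: 
  step 2. node 1  ⊔preds=⊥  new=0  stable
  step 3. node 2  ⊔preds=0  new=0  old=⊥  +wl: 
  step 4. node 3  ⊔preds=0  new=+  old=⊥  +wl: 0,2
  step 5. node 0  ⊔preds=⊤  new=⊤  old=0  +wl: 3
  step 6. node 2  ⊔preds=⊤  new=⊤  old=0  +wl: 
  step 7. node 3  ⊔preds=⊤  new=+  stable

Least fixpoint reached:
  node 0: ⊤
  node 1: 0
  node 2: ⊤
  node 3: +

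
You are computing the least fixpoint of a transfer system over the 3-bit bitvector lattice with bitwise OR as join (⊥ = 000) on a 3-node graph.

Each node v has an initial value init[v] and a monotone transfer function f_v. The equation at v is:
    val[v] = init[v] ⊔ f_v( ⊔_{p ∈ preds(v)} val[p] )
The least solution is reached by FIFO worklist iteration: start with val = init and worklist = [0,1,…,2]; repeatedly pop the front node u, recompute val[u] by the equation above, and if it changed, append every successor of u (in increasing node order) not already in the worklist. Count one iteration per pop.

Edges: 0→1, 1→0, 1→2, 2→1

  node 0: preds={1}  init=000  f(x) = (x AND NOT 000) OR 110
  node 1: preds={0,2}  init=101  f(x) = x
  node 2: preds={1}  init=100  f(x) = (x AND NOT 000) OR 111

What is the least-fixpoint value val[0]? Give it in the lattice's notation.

111

Trace (5 dequeues):
  [1] u=0 | in 101 | out 111 | prev 000 | push {}
  [2] u=1 | in 111 | out 111 | prev 101 | push {0}
  [3] u=2 | in 111 | out 111 | prev 100 | push {1}
  [4] u=0 | in 111 | out 111 | ==
  [5] u=1 | in 111 | out 111 | ==

Converged values:
  [0] 111
  [1] 111
  [2] 111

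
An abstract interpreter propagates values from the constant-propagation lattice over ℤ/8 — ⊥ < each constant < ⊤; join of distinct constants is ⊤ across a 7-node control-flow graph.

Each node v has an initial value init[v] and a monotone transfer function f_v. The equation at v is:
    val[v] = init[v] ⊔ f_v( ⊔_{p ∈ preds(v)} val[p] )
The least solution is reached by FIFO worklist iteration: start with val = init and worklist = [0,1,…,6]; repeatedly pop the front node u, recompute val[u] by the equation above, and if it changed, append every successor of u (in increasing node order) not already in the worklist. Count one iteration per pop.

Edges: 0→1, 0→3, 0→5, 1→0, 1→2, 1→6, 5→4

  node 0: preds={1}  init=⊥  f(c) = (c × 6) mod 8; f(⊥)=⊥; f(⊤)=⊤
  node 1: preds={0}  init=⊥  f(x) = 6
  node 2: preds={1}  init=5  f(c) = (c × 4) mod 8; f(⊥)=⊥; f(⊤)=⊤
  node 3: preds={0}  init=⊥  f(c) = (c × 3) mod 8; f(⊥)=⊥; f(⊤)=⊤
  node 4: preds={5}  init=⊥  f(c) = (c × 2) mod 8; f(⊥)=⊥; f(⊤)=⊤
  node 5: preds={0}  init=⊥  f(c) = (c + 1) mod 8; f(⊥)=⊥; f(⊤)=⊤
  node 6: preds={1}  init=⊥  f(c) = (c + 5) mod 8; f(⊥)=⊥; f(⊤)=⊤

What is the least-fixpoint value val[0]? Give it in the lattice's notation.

Trace (12 dequeues):
  [1] u=0 | in ⊥ | out ⊥ | ==
  [2] u=1 | in ⊥ | out 6 | prev ⊥ | push {0}
  [3] u=2 | in 6 | out ⊤ | prev 5 | push {}
  [4] u=3 | in ⊥ | out ⊥ | ==
  [5] u=4 | in ⊥ | out ⊥ | ==
  [6] u=5 | in ⊥ | out ⊥ | ==
  [7] u=6 | in 6 | out 3 | prev ⊥ | push {}
  [8] u=0 | in 6 | out 4 | prev ⊥ | push {1,3,5}
  [9] u=1 | in 4 | out 6 | ==
  [10] u=3 | in 4 | out 4 | prev ⊥ | push {}
  [11] u=5 | in 4 | out 5 | prev ⊥ | push {4}
  [12] u=4 | in 5 | out 2 | prev ⊥ | push {}

Converged values:
  [0] 4
  [1] 6
  [2] ⊤
  [3] 4
  [4] 2
  [5] 5
  [6] 3

4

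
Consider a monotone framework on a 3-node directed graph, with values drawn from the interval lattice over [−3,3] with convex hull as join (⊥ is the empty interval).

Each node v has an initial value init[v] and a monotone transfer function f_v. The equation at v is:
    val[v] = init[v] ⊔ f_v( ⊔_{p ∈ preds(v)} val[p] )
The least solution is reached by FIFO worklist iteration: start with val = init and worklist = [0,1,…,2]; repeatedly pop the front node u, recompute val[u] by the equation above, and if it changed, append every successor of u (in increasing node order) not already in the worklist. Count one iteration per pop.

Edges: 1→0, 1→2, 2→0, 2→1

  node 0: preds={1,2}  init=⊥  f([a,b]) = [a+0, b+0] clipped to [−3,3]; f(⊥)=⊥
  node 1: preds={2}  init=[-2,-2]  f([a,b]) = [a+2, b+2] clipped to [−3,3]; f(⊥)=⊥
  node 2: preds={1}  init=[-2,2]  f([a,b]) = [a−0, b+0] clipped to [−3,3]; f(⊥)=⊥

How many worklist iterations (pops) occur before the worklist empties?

Worklist (5 pops):
  #1 pop 0: in=[-2,2] → [-2,2] (was ⊥); enqueue []
  #2 pop 1: in=[-2,2] → [-2,3] (was [-2,-2]); enqueue [0]
  #3 pop 2: in=[-2,3] → [-2,3] (was [-2,2]); enqueue [1]
  #4 pop 0: in=[-2,3] → [-2,3] (was [-2,2]); enqueue []
  #5 pop 1: in=[-2,3] → [-2,3] (no change)

Fixpoint:
  val[0] = [-2,3]
  val[1] = [-2,3]
  val[2] = [-2,3]

5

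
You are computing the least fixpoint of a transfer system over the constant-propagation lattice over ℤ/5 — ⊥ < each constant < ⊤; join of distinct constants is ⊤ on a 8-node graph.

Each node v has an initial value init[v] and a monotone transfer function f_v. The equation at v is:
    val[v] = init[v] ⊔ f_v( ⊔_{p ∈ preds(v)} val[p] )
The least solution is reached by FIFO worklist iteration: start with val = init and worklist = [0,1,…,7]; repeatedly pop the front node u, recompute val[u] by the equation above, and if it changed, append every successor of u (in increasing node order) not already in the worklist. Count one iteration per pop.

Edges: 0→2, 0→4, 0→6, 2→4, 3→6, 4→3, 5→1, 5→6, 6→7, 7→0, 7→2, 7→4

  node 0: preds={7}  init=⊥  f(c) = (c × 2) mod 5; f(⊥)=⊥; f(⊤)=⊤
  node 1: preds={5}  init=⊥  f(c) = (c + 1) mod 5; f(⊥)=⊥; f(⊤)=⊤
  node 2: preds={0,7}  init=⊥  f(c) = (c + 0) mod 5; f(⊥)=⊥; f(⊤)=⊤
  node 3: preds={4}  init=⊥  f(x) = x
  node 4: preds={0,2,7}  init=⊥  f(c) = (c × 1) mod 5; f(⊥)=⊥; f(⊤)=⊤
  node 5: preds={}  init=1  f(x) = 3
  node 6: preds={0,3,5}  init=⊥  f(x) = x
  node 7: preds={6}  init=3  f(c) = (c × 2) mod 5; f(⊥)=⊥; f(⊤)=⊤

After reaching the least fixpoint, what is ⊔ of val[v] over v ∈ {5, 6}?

Worklist (14 pops):
  #1 pop 0: in=3 → 1 (was ⊥); enqueue []
  #2 pop 1: in=1 → 2 (was ⊥); enqueue []
  #3 pop 2: in=⊤ → ⊤ (was ⊥); enqueue []
  #4 pop 3: in=⊥ → ⊥ (no change)
  #5 pop 4: in=⊤ → ⊤ (was ⊥); enqueue [3]
  #6 pop 5: in=⊥ → ⊤ (was 1); enqueue [1]
  #7 pop 6: in=⊤ → ⊤ (was ⊥); enqueue []
  #8 pop 7: in=⊤ → ⊤ (was 3); enqueue [0,2,4]
  #9 pop 3: in=⊤ → ⊤ (was ⊥); enqueue [6]
  #10 pop 1: in=⊤ → ⊤ (was 2); enqueue []
  #11 pop 0: in=⊤ → ⊤ (was 1); enqueue []
  #12 pop 2: in=⊤ → ⊤ (no change)
  #13 pop 4: in=⊤ → ⊤ (no change)
  #14 pop 6: in=⊤ → ⊤ (no change)

Fixpoint:
  val[0] = ⊤
  val[1] = ⊤
  val[2] = ⊤
  val[3] = ⊤
  val[4] = ⊤
  val[5] = ⊤
  val[6] = ⊤
  val[7] = ⊤

⊤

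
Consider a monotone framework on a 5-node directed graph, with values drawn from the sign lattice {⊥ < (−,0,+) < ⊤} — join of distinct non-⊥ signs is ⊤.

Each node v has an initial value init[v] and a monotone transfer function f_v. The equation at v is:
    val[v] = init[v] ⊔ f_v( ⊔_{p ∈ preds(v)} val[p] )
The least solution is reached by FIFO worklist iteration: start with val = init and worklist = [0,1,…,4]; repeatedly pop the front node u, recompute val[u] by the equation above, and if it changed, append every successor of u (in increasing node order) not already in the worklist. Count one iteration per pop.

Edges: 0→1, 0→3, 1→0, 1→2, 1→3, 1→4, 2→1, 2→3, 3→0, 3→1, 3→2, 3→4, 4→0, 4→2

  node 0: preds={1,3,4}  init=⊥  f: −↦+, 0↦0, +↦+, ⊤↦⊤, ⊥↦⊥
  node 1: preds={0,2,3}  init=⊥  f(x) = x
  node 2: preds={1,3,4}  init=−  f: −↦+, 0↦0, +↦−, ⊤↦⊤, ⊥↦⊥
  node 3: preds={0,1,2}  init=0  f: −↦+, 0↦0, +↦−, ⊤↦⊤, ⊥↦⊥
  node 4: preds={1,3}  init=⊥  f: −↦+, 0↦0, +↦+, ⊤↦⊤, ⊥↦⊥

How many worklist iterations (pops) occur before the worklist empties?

9

Iteration log — 9 steps:
  step 1. node 0  ⊔preds=0  new=0  old=⊥  +wl: 
  step 2. node 1  ⊔preds=⊤  new=⊤  old=⊥  +wl: 0
  step 3. node 2  ⊔preds=⊤  new=⊤  old=−  +wl: 1
  step 4. node 3  ⊔preds=⊤  new=⊤  old=0  +wl: 2
  step 5. node 4  ⊔preds=⊤  new=⊤  old=⊥  +wl: 
  step 6. node 0  ⊔preds=⊤  new=⊤  old=0  +wl: 3
  step 7. node 1  ⊔preds=⊤  new=⊤  stable
  step 8. node 2  ⊔preds=⊤  new=⊤  stable
  step 9. node 3  ⊔preds=⊤  new=⊤  stable

Least fixpoint reached:
  node 0: ⊤
  node 1: ⊤
  node 2: ⊤
  node 3: ⊤
  node 4: ⊤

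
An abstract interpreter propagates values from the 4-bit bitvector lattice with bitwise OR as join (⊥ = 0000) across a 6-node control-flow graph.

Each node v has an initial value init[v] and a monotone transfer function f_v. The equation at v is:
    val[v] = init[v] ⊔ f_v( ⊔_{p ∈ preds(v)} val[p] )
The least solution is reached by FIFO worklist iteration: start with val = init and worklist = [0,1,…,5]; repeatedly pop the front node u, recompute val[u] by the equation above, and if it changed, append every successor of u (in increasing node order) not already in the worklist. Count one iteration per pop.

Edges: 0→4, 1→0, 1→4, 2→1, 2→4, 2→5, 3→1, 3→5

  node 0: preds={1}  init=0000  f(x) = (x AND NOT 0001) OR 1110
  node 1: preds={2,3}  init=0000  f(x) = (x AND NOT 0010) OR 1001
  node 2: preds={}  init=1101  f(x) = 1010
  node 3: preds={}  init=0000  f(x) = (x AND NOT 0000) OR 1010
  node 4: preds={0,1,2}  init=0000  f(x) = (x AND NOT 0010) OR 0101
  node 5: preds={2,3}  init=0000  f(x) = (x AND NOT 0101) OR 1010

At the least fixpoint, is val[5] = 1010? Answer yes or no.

yes

Iteration log — 8 steps:
  step 1. node 0  ⊔preds=0000  new=1110  old=0000  +wl: 
  step 2. node 1  ⊔preds=1101  new=1101  old=0000  +wl: 0
  step 3. node 2  ⊔preds=0000  new=1111  old=1101  +wl: 1
  step 4. node 3  ⊔preds=0000  new=1010  old=0000  +wl: 
  step 5. node 4  ⊔preds=1111  new=1101  old=0000  +wl: 
  step 6. node 5  ⊔preds=1111  new=1010  old=0000  +wl: 
  step 7. node 0  ⊔preds=1101  new=1110  stable
  step 8. node 1  ⊔preds=1111  new=1101  stable

Least fixpoint reached:
  node 0: 1110
  node 1: 1101
  node 2: 1111
  node 3: 1010
  node 4: 1101
  node 5: 1010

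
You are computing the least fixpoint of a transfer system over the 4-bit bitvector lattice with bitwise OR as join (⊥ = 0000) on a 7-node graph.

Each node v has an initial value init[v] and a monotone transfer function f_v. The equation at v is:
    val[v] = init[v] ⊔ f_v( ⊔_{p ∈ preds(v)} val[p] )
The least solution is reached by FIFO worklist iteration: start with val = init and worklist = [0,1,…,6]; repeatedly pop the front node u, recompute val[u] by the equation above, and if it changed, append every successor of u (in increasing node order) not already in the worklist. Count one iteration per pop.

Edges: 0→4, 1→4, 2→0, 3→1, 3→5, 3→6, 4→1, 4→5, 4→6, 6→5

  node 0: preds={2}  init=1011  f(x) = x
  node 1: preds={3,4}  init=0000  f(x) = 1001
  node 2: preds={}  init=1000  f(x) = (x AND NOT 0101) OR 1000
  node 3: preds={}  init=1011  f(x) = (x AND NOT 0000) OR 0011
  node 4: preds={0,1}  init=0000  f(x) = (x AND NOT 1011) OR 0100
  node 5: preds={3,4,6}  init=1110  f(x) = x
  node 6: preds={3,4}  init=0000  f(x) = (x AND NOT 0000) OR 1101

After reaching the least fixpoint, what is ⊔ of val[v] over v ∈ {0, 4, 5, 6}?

Trace (9 dequeues):
  [1] u=0 | in 1000 | out 1011 | ==
  [2] u=1 | in 1011 | out 1001 | prev 0000 | push {}
  [3] u=2 | in 0000 | out 1000 | ==
  [4] u=3 | in 0000 | out 1011 | ==
  [5] u=4 | in 1011 | out 0100 | prev 0000 | push {1}
  [6] u=5 | in 1111 | out 1111 | prev 1110 | push {}
  [7] u=6 | in 1111 | out 1111 | prev 0000 | push {5}
  [8] u=1 | in 1111 | out 1001 | ==
  [9] u=5 | in 1111 | out 1111 | ==

Converged values:
  [0] 1011
  [1] 1001
  [2] 1000
  [3] 1011
  [4] 0100
  [5] 1111
  [6] 1111

1111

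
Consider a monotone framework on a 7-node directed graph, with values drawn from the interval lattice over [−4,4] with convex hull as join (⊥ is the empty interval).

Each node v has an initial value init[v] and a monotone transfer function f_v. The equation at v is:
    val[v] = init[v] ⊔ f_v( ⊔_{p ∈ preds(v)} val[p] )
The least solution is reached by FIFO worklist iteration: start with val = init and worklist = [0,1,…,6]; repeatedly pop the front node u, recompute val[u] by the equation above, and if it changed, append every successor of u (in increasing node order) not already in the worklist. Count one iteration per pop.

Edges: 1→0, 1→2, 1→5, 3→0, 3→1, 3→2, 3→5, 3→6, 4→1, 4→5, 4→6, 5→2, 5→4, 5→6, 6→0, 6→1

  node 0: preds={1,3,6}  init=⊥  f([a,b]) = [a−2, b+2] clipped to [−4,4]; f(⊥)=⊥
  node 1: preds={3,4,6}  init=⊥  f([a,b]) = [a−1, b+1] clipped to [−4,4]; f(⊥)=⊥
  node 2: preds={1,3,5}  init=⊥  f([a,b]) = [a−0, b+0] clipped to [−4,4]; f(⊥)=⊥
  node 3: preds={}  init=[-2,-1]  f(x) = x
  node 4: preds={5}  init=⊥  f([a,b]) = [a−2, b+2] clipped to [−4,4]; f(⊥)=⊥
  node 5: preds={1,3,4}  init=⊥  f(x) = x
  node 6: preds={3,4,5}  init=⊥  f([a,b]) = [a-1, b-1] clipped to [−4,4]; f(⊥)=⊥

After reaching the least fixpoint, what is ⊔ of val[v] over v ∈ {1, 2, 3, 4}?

[-4,4]

Iteration log — 23 steps:
  step 1. node 0  ⊔preds=[-2,-1]  new=[-4,1]  old=⊥  +wl: 
  step 2. node 1  ⊔preds=[-2,-1]  new=[-3,0]  old=⊥  +wl: 0
  step 3. node 2  ⊔preds=[-3,0]  new=[-3,0]  old=⊥  +wl: 
  step 4. node 3  ⊔preds=⊥  new=[-2,-1]  stable
  step 5. node 4  ⊔preds=⊥  new=⊥  stable
  step 6. node 5  ⊔preds=[-3,0]  new=[-3,0]  old=⊥  +wl: 2,4
  step 7. node 6  ⊔preds=[-3,0]  new=[-4,-1]  old=⊥  +wl: 1
  step 8. node 0  ⊔preds=[-4,0]  new=[-4,2]  old=[-4,1]  +wl: 
  step 9. node 2  ⊔preds=[-3,0]  new=[-3,0]  stable
  step 10. node 4  ⊔preds=[-3,0]  new=[-4,2]  old=⊥  +wl: 5,6
  step 11. node 1  ⊔preds=[-4,2]  new=[-4,3]  old=[-3,0]  +wl: 0,2
  step 12. node 5  ⊔preds=[-4,3]  new=[-4,3]  old=[-3,0]  +wl: 4
  step 13. node 6  ⊔preds=[-4,3]  new=[-4,2]  old=[-4,-1]  +wl: 1
  step 14. node 0  ⊔preds=[-4,3]  new=[-4,4]  old=[-4,2]  +wl: 
  step 15. node 2  ⊔preds=[-4,3]  new=[-4,3]  old=[-3,0]  +wl: 
  step 16. node 4  ⊔preds=[-4,3]  new=[-4,4]  old=[-4,2]  +wl: 5,6
  step 17. node 1  ⊔preds=[-4,4]  new=[-4,4]  old=[-4,3]  +wl: 0,2
  step 18. node 5  ⊔preds=[-4,4]  new=[-4,4]  old=[-4,3]  +wl: 4
  step 19. node 6  ⊔preds=[-4,4]  new=[-4,3]  old=[-4,2]  +wl: 1
  step 20. node 0  ⊔preds=[-4,4]  new=[-4,4]  stable
  step 21. node 2  ⊔preds=[-4,4]  new=[-4,4]  old=[-4,3]  +wl: 
  step 22. node 4  ⊔preds=[-4,4]  new=[-4,4]  stable
  step 23. node 1  ⊔preds=[-4,4]  new=[-4,4]  stable

Least fixpoint reached:
  node 0: [-4,4]
  node 1: [-4,4]
  node 2: [-4,4]
  node 3: [-2,-1]
  node 4: [-4,4]
  node 5: [-4,4]
  node 6: [-4,3]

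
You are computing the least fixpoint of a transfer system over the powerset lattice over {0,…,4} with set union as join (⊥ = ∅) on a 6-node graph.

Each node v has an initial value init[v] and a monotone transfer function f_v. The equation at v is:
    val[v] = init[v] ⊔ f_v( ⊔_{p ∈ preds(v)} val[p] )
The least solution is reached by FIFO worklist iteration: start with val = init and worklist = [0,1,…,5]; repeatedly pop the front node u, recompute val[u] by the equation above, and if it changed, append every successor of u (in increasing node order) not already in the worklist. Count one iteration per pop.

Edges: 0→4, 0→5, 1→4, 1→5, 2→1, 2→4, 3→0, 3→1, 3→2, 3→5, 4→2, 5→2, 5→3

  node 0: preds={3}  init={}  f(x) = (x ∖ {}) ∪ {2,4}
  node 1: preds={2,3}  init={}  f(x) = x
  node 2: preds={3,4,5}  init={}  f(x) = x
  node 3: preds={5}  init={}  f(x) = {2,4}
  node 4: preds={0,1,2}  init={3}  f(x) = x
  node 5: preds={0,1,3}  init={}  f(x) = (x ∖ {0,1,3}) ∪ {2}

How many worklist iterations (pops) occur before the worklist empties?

13

Iteration log — 13 steps:
  step 1. node 0  ⊔preds={}  new={2,4}  old={}  +wl: 
  step 2. node 1  ⊔preds={}  new={}  stable
  step 3. node 2  ⊔preds={3}  new={3}  old={}  +wl: 1
  step 4. node 3  ⊔preds={}  new={2,4}  old={}  +wl: 0,2
  step 5. node 4  ⊔preds={2,3,4}  new={2,3,4}  old={3}  +wl: 
  step 6. node 5  ⊔preds={2,4}  new={2,4}  old={}  +wl: 3
  step 7. node 1  ⊔preds={2,3,4}  new={2,3,4}  old={}  +wl: 4,5
  step 8. node 0  ⊔preds={2,4}  new={2,4}  stable
  step 9. node 2  ⊔preds={2,3,4}  new={2,3,4}  old={3}  +wl: 1
  step 10. node 3  ⊔preds={2,4}  new={2,4}  stable
  step 11. node 4  ⊔preds={2,3,4}  new={2,3,4}  stable
  step 12. node 5  ⊔preds={2,3,4}  new={2,4}  stable
  step 13. node 1  ⊔preds={2,3,4}  new={2,3,4}  stable

Least fixpoint reached:
  node 0: {2,4}
  node 1: {2,3,4}
  node 2: {2,3,4}
  node 3: {2,4}
  node 4: {2,3,4}
  node 5: {2,4}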